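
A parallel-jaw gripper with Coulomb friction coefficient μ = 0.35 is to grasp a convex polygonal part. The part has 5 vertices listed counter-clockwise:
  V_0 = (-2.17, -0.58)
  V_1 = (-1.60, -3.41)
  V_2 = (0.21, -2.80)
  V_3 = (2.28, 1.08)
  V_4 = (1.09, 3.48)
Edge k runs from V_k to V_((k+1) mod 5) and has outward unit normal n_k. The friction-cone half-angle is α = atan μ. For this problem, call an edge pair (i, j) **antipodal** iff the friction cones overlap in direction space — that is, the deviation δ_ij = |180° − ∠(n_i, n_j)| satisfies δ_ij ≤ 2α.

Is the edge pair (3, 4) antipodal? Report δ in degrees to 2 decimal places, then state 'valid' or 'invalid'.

δ = 65.14°, invalid

α = atan 0.35 = 19.29°;  2α = 38.58°
edge 3: e_3 = (-1.19, +2.40);  n_3 = (+0.8959, +0.4442)
edge 4: e_4 = (-3.26, -4.06);  n_4 = (-0.7797, +0.6261)
∠(n_3, n_4) = 114.86°
δ = |180° − 114.86°| = 65.14°
65.14° > 2α = 38.58°  →  invalid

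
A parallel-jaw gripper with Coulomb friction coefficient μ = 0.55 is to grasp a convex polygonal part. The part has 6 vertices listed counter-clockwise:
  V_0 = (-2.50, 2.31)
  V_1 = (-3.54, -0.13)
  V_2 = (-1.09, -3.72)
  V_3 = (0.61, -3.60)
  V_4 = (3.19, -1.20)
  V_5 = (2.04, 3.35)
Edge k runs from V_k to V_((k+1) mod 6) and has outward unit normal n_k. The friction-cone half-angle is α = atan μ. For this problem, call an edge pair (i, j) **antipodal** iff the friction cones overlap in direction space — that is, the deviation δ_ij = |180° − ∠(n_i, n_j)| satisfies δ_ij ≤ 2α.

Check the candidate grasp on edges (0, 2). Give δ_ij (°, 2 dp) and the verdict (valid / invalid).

δ = 62.88°, invalid

α = atan 0.55 = 28.81°;  2α = 57.62°
edge 0: e_0 = (-1.04, -2.44);  n_0 = (-0.9199, +0.3921)
edge 2: e_2 = (+1.70, +0.12);  n_2 = (+0.0704, -0.9975)
∠(n_0, n_2) = 117.12°
δ = |180° − 117.12°| = 62.88°
62.88° > 2α = 57.62°  →  invalid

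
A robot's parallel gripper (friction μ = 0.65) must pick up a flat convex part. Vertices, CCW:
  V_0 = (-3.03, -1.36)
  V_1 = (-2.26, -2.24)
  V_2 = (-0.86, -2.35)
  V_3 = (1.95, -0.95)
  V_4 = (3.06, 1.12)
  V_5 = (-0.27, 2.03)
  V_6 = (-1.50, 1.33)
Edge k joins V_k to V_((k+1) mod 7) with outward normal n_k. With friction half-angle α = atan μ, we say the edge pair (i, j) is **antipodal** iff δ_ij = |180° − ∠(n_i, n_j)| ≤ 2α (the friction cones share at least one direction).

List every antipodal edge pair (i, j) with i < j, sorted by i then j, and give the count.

α = atan 0.65 = 33.02°;  2α = 66.05°
n_0 = (-0.7526, -0.6585)
n_1 = (-0.0783, -0.9969)
n_2 = (+0.4459, -0.8951)
n_3 = (+0.8813, -0.4726)
n_4 = (+0.2636, +0.9646)
n_5 = (-0.4946, +0.8691)
n_6 = (-0.8692, +0.4944)
  (0,1): δ = 135.68°  ·
  (0,2): δ = 104.70°  ·
  (0,3): δ = 69.39°  ·
  (0,4): δ = 33.53°  ✓
  (0,5): δ = 78.46°  ·
  (0,6): δ = 109.18°  ·
  (1,2): δ = 149.02°  ·
  (1,3): δ = 113.71°  ·
  (1,4): δ = 10.79°  ✓
  (1,5): δ = 34.14°  ✓
  (1,6): δ = 64.86°  ✓
  (2,3): δ = 144.69°  ·
  (2,4): δ = 41.77°  ✓
  (2,5): δ = 3.16°  ✓
  (2,6): δ = 33.89°  ✓
  (3,4): δ = 77.08°  ·
  (3,5): δ = 32.15°  ✓
  (3,6): δ = 1.43°  ✓
  (4,5): δ = 135.07°  ·
  (4,6): δ = 104.35°  ·
  (5,6): δ = 149.27°  ·
antipodal pairs: 9

count = 9; pairs: (0,4), (1,4), (1,5), (1,6), (2,4), (2,5), (2,6), (3,5), (3,6)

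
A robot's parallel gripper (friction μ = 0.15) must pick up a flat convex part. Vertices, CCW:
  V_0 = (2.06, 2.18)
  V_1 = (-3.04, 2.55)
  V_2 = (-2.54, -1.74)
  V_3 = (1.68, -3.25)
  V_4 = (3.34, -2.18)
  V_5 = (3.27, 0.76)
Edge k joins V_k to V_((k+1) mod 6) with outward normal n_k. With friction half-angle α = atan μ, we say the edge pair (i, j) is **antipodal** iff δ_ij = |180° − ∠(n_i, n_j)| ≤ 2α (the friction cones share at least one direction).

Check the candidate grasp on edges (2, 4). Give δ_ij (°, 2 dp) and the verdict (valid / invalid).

δ = 68.95°, invalid

α = atan 0.15 = 8.53°;  2α = 17.06°
edge 2: e_2 = (+4.22, -1.51);  n_2 = (-0.3369, -0.9415)
edge 4: e_4 = (-0.07, +2.94);  n_4 = (+0.9997, +0.0238)
∠(n_2, n_4) = 111.05°
δ = |180° − 111.05°| = 68.95°
68.95° > 2α = 17.06°  →  invalid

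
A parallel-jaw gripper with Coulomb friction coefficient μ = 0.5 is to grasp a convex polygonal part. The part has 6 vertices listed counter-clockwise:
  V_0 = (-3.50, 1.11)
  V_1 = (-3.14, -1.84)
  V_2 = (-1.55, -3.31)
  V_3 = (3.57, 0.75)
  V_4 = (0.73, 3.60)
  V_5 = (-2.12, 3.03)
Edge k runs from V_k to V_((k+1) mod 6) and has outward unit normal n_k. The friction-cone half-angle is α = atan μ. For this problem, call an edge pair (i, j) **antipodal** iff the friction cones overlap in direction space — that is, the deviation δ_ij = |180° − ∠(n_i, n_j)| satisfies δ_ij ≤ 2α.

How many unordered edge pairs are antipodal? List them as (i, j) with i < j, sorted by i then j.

count = 4; pairs: (0,3), (1,3), (2,4), (2,5)

α = atan 0.5 = 26.57°;  2α = 53.13°
n_0 = (-0.9926, -0.1211)
n_1 = (-0.6789, -0.7343)
n_2 = (+0.6213, -0.7835)
n_3 = (+0.7083, +0.7059)
n_4 = (-0.1961, +0.9806)
n_5 = (-0.8120, +0.5836)
  (0,1): δ = 139.71°  ·
  (0,2): δ = 58.54°  ·
  (0,3): δ = 37.94°  ✓
  (0,4): δ = 94.35°  ·
  (0,5): δ = 137.34°  ·
  (1,2): δ = 98.83°  ·
  (1,3): δ = 2.35°  ✓
  (1,4): δ = 54.06°  ·
  (1,5): δ = 97.05°  ·
  (2,3): δ = 83.51°  ·
  (2,4): δ = 27.10°  ✓
  (2,5): δ = 15.88°  ✓
  (3,4): δ = 123.59°  ·
  (3,5): δ = 80.61°  ·
  (4,5): δ = 137.02°  ·
antipodal pairs: 4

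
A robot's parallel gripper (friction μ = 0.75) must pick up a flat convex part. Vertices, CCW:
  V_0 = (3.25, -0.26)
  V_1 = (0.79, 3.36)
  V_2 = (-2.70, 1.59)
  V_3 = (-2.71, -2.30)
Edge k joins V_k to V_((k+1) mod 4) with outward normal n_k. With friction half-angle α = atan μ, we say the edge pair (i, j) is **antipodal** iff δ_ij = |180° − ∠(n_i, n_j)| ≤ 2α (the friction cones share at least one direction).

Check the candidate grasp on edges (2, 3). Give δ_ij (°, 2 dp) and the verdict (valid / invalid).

α = atan 0.75 = 36.87°;  2α = 73.74°
edge 2: e_2 = (-0.01, -3.89);  n_2 = (-1.0000, +0.0026)
edge 3: e_3 = (+5.96, +2.04);  n_3 = (+0.3238, -0.9461)
∠(n_2, n_3) = 109.04°
δ = |180° − 109.04°| = 70.96°
70.96° ≤ 2α = 73.74°  →  valid

δ = 70.96°, valid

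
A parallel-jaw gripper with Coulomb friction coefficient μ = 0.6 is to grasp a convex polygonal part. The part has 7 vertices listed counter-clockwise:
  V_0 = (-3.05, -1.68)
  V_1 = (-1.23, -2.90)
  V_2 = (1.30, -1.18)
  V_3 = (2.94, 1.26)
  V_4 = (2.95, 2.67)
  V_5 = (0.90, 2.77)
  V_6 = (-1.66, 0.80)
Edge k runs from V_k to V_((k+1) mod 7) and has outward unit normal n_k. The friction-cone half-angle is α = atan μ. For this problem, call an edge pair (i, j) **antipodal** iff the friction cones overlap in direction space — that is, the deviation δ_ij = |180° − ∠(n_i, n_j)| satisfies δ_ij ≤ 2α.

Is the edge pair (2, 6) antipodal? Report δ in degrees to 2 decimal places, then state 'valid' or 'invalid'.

δ = 4.64°, valid

α = atan 0.6 = 30.96°;  2α = 61.93°
edge 2: e_2 = (+1.64, +2.44);  n_2 = (+0.8300, -0.5578)
edge 6: e_6 = (-1.39, -2.48);  n_6 = (-0.8723, +0.4889)
∠(n_2, n_6) = 175.36°
δ = |180° − 175.36°| = 4.64°
4.64° ≤ 2α = 61.93°  →  valid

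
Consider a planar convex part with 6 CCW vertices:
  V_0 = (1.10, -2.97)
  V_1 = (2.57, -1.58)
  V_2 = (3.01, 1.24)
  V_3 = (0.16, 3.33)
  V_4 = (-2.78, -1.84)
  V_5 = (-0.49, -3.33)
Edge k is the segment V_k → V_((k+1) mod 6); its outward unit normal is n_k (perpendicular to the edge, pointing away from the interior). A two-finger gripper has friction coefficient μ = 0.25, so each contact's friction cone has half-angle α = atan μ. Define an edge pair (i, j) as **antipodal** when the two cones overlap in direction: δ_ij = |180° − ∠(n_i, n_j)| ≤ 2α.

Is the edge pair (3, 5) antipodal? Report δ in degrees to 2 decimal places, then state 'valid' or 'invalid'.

δ = 47.62°, invalid

α = atan 0.25 = 14.04°;  2α = 28.07°
edge 3: e_3 = (-2.94, -5.17);  n_3 = (-0.8693, +0.4943)
edge 5: e_5 = (+1.59, +0.36);  n_5 = (+0.2208, -0.9753)
∠(n_3, n_5) = 132.38°
δ = |180° − 132.38°| = 47.62°
47.62° > 2α = 28.07°  →  invalid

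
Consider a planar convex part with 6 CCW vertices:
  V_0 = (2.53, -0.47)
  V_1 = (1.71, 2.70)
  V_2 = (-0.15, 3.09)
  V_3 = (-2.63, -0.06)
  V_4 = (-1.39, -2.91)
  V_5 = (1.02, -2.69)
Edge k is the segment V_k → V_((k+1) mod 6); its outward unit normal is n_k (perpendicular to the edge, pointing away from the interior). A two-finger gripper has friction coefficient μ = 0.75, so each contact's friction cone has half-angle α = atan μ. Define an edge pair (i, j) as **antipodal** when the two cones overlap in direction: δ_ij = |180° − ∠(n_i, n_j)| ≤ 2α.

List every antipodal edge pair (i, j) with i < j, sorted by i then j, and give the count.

count = 8; pairs: (0,2), (0,3), (1,3), (1,4), (1,5), (2,4), (2,5), (3,5)

α = atan 0.75 = 36.87°;  2α = 73.74°
n_0 = (+0.9681, +0.2504)
n_1 = (+0.2052, +0.9787)
n_2 = (-0.7857, +0.6186)
n_3 = (-0.9170, -0.3990)
n_4 = (+0.0909, -0.9959)
n_5 = (+0.8269, -0.5624)
  (0,1): δ = 116.35°  ·
  (0,2): δ = 52.72°  ✓
  (0,3): δ = 9.01°  ✓
  (0,4): δ = 80.71°  ·
  (0,5): δ = 131.27°  ·
  (1,2): δ = 116.37°  ·
  (1,3): δ = 54.64°  ✓
  (1,4): δ = 17.06°  ✓
  (1,5): δ = 67.62°  ✓
  (2,3): δ = 118.27°  ·
  (2,4): δ = 46.57°  ✓
  (2,5): δ = 3.99°  ✓
  (3,4): δ = 108.30°  ·
  (3,5): δ = 57.74°  ✓
  (4,5): δ = 129.44°  ·
antipodal pairs: 8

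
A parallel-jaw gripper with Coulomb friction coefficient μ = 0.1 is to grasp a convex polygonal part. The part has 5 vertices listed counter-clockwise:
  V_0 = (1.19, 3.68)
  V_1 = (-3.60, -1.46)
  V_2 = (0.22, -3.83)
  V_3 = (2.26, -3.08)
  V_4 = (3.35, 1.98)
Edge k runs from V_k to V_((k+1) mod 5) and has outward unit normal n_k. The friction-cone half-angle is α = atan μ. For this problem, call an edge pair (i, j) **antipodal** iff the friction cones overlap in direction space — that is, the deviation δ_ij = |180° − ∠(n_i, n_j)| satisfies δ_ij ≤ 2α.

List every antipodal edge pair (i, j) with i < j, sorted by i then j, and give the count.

count = 1; pairs: (1,4)

α = atan 0.1 = 5.71°;  2α = 11.42°
n_0 = (-0.7316, +0.6818)
n_1 = (-0.5272, -0.8497)
n_2 = (+0.3451, -0.9386)
n_3 = (+0.9776, -0.2106)
n_4 = (+0.6185, +0.7858)
  (0,1): δ = 78.83°  ·
  (0,2): δ = 26.83°  ·
  (0,3): δ = 30.82°  ·
  (0,4): δ = 94.78°  ·
  (1,2): δ = 128.00°  ·
  (1,3): δ = 70.34°  ·
  (1,4): δ = 6.39°  ✓
  (2,3): δ = 122.34°  ·
  (2,4): δ = 58.39°  ·
  (3,4): δ = 116.05°  ·
antipodal pairs: 1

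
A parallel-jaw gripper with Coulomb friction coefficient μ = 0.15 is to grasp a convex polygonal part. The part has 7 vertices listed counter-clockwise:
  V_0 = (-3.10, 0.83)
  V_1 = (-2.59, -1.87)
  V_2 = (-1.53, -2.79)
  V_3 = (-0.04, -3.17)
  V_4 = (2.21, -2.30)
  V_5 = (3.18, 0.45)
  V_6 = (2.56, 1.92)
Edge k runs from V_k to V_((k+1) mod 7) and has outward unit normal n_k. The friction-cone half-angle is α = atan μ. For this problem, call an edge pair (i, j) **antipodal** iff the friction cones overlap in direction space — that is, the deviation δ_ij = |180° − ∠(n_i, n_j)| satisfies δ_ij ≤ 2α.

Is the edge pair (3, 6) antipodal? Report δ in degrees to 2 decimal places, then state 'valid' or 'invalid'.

α = atan 0.15 = 8.53°;  2α = 17.06°
edge 3: e_3 = (+2.25, +0.87);  n_3 = (+0.3606, -0.9327)
edge 6: e_6 = (-5.66, -1.09);  n_6 = (-0.1891, +0.9820)
∠(n_3, n_6) = 169.76°
δ = |180° − 169.76°| = 10.24°
10.24° ≤ 2α = 17.06°  →  valid

δ = 10.24°, valid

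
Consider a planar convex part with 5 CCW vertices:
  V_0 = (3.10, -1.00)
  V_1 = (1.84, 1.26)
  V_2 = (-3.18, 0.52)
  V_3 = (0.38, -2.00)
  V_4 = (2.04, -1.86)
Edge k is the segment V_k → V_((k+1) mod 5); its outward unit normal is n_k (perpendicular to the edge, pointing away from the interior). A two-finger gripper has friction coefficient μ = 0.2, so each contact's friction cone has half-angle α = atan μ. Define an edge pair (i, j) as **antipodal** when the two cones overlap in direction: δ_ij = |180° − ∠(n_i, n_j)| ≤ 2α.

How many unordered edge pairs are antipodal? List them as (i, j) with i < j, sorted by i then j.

α = atan 0.2 = 11.31°;  2α = 22.62°
n_0 = (+0.8734, +0.4870)
n_1 = (-0.1458, +0.9893)
n_2 = (-0.5778, -0.8162)
n_3 = (+0.0840, -0.9965)
n_4 = (+0.6300, -0.7766)
  (0,1): δ = 110.76°  ·
  (0,2): δ = 25.57°  ·
  (0,3): δ = 65.68°  ·
  (0,4): δ = 99.91°  ·
  (1,2): δ = 43.68°  ·
  (1,3): δ = 3.56°  ✓
  (1,4): δ = 30.67°  ·
  (2,3): δ = 139.89°  ·
  (2,4): δ = 105.65°  ·
  (3,4): δ = 145.77°  ·
antipodal pairs: 1

count = 1; pairs: (1,3)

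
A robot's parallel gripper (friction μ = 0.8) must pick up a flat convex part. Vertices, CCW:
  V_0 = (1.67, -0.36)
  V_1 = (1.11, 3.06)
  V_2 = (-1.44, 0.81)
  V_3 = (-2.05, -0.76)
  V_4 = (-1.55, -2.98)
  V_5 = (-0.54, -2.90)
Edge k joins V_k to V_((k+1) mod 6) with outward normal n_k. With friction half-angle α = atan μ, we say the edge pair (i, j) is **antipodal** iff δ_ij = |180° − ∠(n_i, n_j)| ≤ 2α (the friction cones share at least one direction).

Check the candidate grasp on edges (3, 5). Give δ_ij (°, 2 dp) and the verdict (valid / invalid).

α = atan 0.8 = 38.66°;  2α = 77.32°
edge 3: e_3 = (+0.50, -2.22);  n_3 = (-0.9756, -0.2197)
edge 5: e_5 = (+2.21, +2.54);  n_5 = (+0.7544, -0.6564)
∠(n_3, n_5) = 126.28°
δ = |180° − 126.28°| = 53.72°
53.72° ≤ 2α = 77.32°  →  valid

δ = 53.72°, valid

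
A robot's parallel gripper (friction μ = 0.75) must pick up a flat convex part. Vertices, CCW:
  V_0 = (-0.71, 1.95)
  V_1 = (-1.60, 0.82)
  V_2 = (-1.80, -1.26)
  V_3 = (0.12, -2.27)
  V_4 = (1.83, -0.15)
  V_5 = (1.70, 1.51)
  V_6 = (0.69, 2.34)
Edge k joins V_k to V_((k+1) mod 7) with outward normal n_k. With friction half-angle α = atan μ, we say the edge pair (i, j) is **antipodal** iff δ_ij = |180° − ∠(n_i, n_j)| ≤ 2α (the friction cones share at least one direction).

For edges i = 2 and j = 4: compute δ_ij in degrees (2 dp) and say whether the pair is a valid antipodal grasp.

α = atan 0.75 = 36.87°;  2α = 73.74°
edge 2: e_2 = (+1.92, -1.01);  n_2 = (-0.4656, -0.8850)
edge 4: e_4 = (-0.13, +1.66);  n_4 = (+0.9969, +0.0781)
∠(n_2, n_4) = 122.22°
δ = |180° − 122.22°| = 57.78°
57.78° ≤ 2α = 73.74°  →  valid

δ = 57.78°, valid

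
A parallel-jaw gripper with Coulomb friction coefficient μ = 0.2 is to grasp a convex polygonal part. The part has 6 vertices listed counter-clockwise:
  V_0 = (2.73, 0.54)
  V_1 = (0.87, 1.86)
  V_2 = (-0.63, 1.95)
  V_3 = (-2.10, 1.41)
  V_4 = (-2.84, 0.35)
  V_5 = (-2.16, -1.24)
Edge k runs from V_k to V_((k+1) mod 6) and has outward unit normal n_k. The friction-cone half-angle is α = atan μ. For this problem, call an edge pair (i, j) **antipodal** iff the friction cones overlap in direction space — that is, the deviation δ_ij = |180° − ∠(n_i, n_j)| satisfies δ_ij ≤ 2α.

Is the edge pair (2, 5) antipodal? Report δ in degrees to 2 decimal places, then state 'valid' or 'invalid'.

δ = 0.17°, valid

α = atan 0.2 = 11.31°;  2α = 22.62°
edge 2: e_2 = (-1.47, -0.54);  n_2 = (-0.3448, +0.9387)
edge 5: e_5 = (+4.89, +1.78);  n_5 = (+0.3421, -0.9397)
∠(n_2, n_5) = 179.83°
δ = |180° − 179.83°| = 0.17°
0.17° ≤ 2α = 22.62°  →  valid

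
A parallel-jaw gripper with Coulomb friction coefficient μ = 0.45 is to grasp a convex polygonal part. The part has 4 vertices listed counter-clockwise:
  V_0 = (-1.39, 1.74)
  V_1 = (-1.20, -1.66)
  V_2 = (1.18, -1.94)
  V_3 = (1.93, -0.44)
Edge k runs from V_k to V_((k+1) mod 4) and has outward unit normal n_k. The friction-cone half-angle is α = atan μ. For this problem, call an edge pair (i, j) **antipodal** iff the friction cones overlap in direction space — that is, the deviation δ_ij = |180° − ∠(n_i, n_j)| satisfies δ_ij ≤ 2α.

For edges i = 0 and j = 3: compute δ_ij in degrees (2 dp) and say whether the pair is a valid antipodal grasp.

α = atan 0.45 = 24.23°;  2α = 48.46°
edge 0: e_0 = (+0.19, -3.40);  n_0 = (-0.9984, -0.0558)
edge 3: e_3 = (-3.32, +2.18);  n_3 = (+0.5489, +0.8359)
∠(n_0, n_3) = 126.49°
δ = |180° − 126.49°| = 53.51°
53.51° > 2α = 48.46°  →  invalid

δ = 53.51°, invalid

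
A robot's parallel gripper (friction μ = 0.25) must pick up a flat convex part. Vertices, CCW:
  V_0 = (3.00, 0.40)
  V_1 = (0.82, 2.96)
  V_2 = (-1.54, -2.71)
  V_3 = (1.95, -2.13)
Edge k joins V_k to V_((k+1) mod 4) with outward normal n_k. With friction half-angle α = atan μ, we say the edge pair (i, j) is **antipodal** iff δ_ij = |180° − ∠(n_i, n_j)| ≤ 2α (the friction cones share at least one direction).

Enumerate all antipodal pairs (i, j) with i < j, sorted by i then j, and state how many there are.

count = 1; pairs: (1,3)

α = atan 0.25 = 14.04°;  2α = 28.07°
n_0 = (+0.7614, +0.6483)
n_1 = (-0.9232, +0.3843)
n_2 = (+0.1639, -0.9865)
n_3 = (+0.9236, -0.3833)
  (0,1): δ = 63.01°  ·
  (0,2): δ = 59.02°  ·
  (0,3): δ = 117.04°  ·
  (1,2): δ = 57.97°  ·
  (1,3): δ = 0.06°  ✓
  (2,3): δ = 121.98°  ·
antipodal pairs: 1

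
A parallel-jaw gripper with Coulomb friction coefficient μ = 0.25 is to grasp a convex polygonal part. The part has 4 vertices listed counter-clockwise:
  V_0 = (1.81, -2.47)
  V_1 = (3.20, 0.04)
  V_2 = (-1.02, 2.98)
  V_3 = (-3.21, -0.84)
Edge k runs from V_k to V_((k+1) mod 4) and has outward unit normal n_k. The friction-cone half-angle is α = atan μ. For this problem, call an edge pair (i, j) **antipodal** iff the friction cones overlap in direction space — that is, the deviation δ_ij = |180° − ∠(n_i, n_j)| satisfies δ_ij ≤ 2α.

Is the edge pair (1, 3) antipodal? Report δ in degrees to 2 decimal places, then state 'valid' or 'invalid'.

δ = 16.88°, valid

α = atan 0.25 = 14.04°;  2α = 28.07°
edge 1: e_1 = (-4.22, +2.94);  n_1 = (+0.5716, +0.8205)
edge 3: e_3 = (+5.02, -1.63);  n_3 = (-0.3088, -0.9511)
∠(n_1, n_3) = 163.12°
δ = |180° − 163.12°| = 16.88°
16.88° ≤ 2α = 28.07°  →  valid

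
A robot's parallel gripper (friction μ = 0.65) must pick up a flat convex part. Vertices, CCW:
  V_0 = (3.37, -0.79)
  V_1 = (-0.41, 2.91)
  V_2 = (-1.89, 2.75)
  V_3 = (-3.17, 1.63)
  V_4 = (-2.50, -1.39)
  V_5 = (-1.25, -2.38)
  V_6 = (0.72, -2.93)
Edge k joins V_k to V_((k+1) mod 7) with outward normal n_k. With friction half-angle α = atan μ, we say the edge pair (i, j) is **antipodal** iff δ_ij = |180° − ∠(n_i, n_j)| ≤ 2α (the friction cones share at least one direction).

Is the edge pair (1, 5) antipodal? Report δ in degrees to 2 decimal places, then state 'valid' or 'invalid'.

α = atan 0.65 = 33.02°;  2α = 66.05°
edge 1: e_1 = (-1.48, -0.16);  n_1 = (-0.1075, +0.9942)
edge 5: e_5 = (+1.97, -0.55);  n_5 = (-0.2689, -0.9632)
∠(n_1, n_5) = 158.23°
δ = |180° − 158.23°| = 21.77°
21.77° ≤ 2α = 66.05°  →  valid

δ = 21.77°, valid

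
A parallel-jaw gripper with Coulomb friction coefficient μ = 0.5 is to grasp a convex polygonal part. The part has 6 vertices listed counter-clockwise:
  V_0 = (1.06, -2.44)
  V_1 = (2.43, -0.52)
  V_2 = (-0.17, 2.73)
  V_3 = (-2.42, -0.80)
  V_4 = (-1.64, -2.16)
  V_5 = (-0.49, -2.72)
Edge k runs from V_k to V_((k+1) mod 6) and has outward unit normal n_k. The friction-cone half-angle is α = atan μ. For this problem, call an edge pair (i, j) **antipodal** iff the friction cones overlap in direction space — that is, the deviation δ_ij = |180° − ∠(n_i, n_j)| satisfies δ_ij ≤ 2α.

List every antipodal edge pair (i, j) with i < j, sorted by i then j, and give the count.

α = atan 0.5 = 26.57°;  2α = 53.13°
n_0 = (+0.8140, -0.5808)
n_1 = (+0.7809, +0.6247)
n_2 = (-0.8433, +0.5375)
n_3 = (-0.8675, -0.4975)
n_4 = (-0.4378, -0.8991)
n_5 = (+0.1778, -0.9841)
  (0,1): δ = 105.83°  ·
  (0,2): δ = 3.00°  ✓
  (0,3): δ = 65.34°  ·
  (0,4): δ = 99.55°  ·
  (0,5): δ = 135.75°  ·
  (1,2): δ = 71.17°  ·
  (1,3): δ = 8.82°  ✓
  (1,4): δ = 25.38°  ✓
  (1,5): δ = 61.58°  ·
  (2,3): δ = 117.65°  ·
  (2,4): δ = 83.45°  ·
  (2,5): δ = 47.25°  ✓
  (3,4): δ = 145.80°  ·
  (3,5): δ = 109.60°  ·
  (4,5): δ = 143.80°  ·
antipodal pairs: 4

count = 4; pairs: (0,2), (1,3), (1,4), (2,5)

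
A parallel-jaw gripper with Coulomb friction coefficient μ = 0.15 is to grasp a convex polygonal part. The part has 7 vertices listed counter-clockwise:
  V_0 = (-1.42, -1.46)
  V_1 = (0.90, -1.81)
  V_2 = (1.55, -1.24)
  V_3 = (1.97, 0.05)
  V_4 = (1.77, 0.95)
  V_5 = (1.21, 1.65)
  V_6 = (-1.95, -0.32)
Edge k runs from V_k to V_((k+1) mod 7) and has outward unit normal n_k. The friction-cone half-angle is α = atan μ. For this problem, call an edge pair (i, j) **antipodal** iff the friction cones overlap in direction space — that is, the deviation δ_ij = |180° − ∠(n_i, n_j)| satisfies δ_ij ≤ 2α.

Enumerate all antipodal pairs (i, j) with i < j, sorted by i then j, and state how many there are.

α = atan 0.15 = 8.53°;  2α = 17.06°
n_0 = (-0.1492, -0.9888)
n_1 = (+0.6593, -0.7519)
n_2 = (+0.9509, -0.3096)
n_3 = (+0.9762, +0.2169)
n_4 = (+0.7809, +0.6247)
n_5 = (-0.5290, +0.8486)
n_6 = (-0.9068, -0.4216)
  (0,1): δ = 130.17°  ·
  (0,2): δ = 99.46°  ·
  (0,3): δ = 68.89°  ·
  (0,4): δ = 42.76°  ·
  (0,5): δ = 40.52°  ·
  (0,6): δ = 123.51°  ·
  (1,2): δ = 149.28°  ·
  (1,3): δ = 118.72°  ·
  (1,4): δ = 92.59°  ·
  (1,5): δ = 9.31°  ✓
  (1,6): δ = 73.69°  ·
  (2,3): δ = 149.44°  ·
  (2,4): δ = 123.31°  ·
  (2,5): δ = 40.03°  ·
  (2,6): δ = 42.97°  ·
  (3,4): δ = 153.87°  ·
  (3,5): δ = 70.59°  ·
  (3,6): δ = 12.41°  ✓
  (4,5): δ = 96.72°  ·
  (4,6): δ = 13.73°  ✓
  (5,6): δ = 97.01°  ·
antipodal pairs: 3

count = 3; pairs: (1,5), (3,6), (4,6)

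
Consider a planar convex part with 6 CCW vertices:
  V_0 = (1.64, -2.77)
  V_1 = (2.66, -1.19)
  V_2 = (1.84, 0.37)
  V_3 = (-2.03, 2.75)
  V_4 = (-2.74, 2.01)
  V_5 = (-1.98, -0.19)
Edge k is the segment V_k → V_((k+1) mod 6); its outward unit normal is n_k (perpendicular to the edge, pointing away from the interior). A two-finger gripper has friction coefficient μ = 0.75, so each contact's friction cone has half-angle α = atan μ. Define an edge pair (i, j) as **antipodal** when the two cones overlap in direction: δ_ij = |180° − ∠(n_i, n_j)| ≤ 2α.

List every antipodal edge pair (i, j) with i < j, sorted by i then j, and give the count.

α = atan 0.75 = 36.87°;  2α = 73.74°
n_0 = (+0.8401, -0.5424)
n_1 = (+0.8852, +0.4653)
n_2 = (+0.5239, +0.8518)
n_3 = (-0.7216, +0.6923)
n_4 = (-0.9452, -0.3265)
n_5 = (-0.5804, -0.8143)
  (0,1): δ = 119.43°  ·
  (0,2): δ = 88.75°  ·
  (0,3): δ = 10.97°  ✓
  (0,4): δ = 51.90°  ✓
  (0,5): δ = 87.37°  ·
  (1,2): δ = 149.32°  ·
  (1,3): δ = 71.54°  ✓
  (1,4): δ = 8.67°  ✓
  (1,5): δ = 26.79°  ✓
  (2,3): δ = 102.22°  ·
  (2,4): δ = 39.35°  ✓
  (2,5): δ = 3.89°  ✓
  (3,4): δ = 117.13°  ·
  (3,5): δ = 81.66°  ·
  (4,5): δ = 144.54°  ·
antipodal pairs: 7

count = 7; pairs: (0,3), (0,4), (1,3), (1,4), (1,5), (2,4), (2,5)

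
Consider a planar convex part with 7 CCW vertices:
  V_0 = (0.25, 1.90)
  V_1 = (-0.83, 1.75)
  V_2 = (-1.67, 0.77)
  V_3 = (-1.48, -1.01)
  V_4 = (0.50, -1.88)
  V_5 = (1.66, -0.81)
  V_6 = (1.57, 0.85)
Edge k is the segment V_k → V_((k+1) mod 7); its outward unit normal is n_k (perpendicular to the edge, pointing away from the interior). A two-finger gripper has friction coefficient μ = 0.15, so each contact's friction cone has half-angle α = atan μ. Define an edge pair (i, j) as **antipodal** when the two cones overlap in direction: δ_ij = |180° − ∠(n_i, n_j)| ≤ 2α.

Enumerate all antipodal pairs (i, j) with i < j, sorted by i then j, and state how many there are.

α = atan 0.15 = 8.53°;  2α = 17.06°
n_0 = (-0.1376, +0.9905)
n_1 = (-0.7593, +0.6508)
n_2 = (-0.9944, -0.1061)
n_3 = (-0.4023, -0.9155)
n_4 = (+0.6780, -0.7350)
n_5 = (+0.9985, +0.0541)
n_6 = (+0.6225, +0.7826)
  (0,1): δ = 138.51°  ·
  (0,2): δ = 91.81°  ·
  (0,3): δ = 31.63°  ·
  (0,4): δ = 34.78°  ·
  (0,5): δ = 85.20°  ·
  (0,6): δ = 133.59°  ·
  (1,2): δ = 133.31°  ·
  (1,3): δ = 73.12°  ·
  (1,4): δ = 6.71°  ✓
  (1,5): δ = 43.70°  ·
  (1,6): δ = 92.10°  ·
  (2,3): δ = 119.81°  ·
  (2,4): δ = 53.40°  ·
  (2,5): δ = 2.99°  ✓
  (2,6): δ = 45.41°  ·
  (3,4): δ = 113.59°  ·
  (3,5): δ = 63.18°  ·
  (3,6): δ = 14.78°  ✓
  (4,5): δ = 129.59°  ·
  (4,6): δ = 81.19°  ·
  (5,6): δ = 131.60°  ·
antipodal pairs: 3

count = 3; pairs: (1,4), (2,5), (3,6)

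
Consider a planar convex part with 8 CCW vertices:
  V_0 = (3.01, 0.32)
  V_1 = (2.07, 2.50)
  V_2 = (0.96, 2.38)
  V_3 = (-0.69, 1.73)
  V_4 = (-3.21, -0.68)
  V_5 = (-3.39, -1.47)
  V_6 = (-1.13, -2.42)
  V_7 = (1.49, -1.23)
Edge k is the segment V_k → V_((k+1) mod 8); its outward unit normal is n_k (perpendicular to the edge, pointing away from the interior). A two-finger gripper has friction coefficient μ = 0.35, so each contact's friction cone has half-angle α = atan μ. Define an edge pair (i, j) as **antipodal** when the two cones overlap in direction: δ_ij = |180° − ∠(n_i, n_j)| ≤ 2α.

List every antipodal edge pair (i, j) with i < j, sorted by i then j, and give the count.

α = atan 0.35 = 19.29°;  2α = 38.58°
n_0 = (+0.9183, +0.3960)
n_1 = (-0.1075, +0.9942)
n_2 = (-0.3665, +0.9304)
n_3 = (-0.6912, +0.7227)
n_4 = (-0.9750, +0.2222)
n_5 = (-0.3875, -0.9219)
n_6 = (+0.4135, -0.9105)
n_7 = (+0.7140, -0.7002)
  (0,1): δ = 107.16°  ·
  (0,2): δ = 91.82°  ·
  (0,3): δ = 69.60°  ·
  (0,4): δ = 36.16°  ✓
  (0,5): δ = 43.88°  ·
  (0,6): δ = 91.10°  ·
  (0,7): δ = 112.23°  ·
  (1,2): δ = 164.67°  ·
  (1,3): δ = 142.45°  ·
  (1,4): δ = 109.01°  ·
  (1,5): δ = 28.97°  ✓
  (1,6): δ = 18.26°  ✓
  (1,7): δ = 39.39°  ·
  (2,3): δ = 157.78°  ·
  (2,4): δ = 124.34°  ·
  (2,5): δ = 44.30°  ·
  (2,6): δ = 2.93°  ✓
  (2,7): δ = 24.06°  ✓
  (3,4): δ = 146.56°  ·
  (3,5): δ = 66.52°  ·
  (3,6): δ = 19.29°  ✓
  (3,7): δ = 1.84°  ✓
  (4,5): δ = 99.96°  ·
  (4,6): δ = 52.74°  ·
  (4,7): δ = 31.60°  ✓
  (5,6): δ = 132.77°  ·
  (5,7): δ = 111.64°  ·
  (6,7): δ = 158.87°  ·
antipodal pairs: 8

count = 8; pairs: (0,4), (1,5), (1,6), (2,6), (2,7), (3,6), (3,7), (4,7)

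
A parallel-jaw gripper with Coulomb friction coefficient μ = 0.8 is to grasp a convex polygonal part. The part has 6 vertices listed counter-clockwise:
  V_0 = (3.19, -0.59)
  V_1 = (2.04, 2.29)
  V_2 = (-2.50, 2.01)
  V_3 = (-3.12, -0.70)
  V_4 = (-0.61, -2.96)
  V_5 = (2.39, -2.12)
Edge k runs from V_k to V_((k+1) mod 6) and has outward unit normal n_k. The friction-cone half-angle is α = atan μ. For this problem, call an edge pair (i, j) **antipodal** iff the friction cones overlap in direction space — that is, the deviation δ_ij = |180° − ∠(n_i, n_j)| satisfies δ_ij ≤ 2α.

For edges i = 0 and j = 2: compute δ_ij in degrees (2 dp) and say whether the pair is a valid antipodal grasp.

δ = 34.65°, valid

α = atan 0.8 = 38.66°;  2α = 77.32°
edge 0: e_0 = (-1.15, +2.88);  n_0 = (+0.9287, +0.3708)
edge 2: e_2 = (-0.62, -2.71);  n_2 = (-0.9748, +0.2230)
∠(n_0, n_2) = 145.35°
δ = |180° − 145.35°| = 34.65°
34.65° ≤ 2α = 77.32°  →  valid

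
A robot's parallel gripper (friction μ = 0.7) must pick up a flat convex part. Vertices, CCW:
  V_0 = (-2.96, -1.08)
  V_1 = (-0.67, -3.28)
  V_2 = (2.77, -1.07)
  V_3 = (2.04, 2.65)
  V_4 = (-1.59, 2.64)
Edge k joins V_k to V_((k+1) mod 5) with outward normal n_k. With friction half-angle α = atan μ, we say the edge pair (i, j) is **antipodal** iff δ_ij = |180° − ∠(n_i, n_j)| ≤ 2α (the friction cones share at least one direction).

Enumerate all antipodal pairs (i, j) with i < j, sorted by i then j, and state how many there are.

count = 5; pairs: (0,2), (0,3), (1,3), (1,4), (2,4)

α = atan 0.7 = 34.99°;  2α = 69.98°
n_0 = (-0.6928, -0.7211)
n_1 = (+0.5405, -0.8413)
n_2 = (+0.9813, +0.1926)
n_3 = (-0.0028, +1.0000)
n_4 = (-0.9384, +0.3456)
  (0,1): δ = 103.43°  ·
  (0,2): δ = 35.05°  ✓
  (0,3): δ = 44.01°  ✓
  (0,4): δ = 113.63°  ·
  (1,2): δ = 111.62°  ·
  (1,3): δ = 32.56°  ✓
  (1,4): δ = 37.06°  ✓
  (2,3): δ = 100.94°  ·
  (2,4): δ = 31.32°  ✓
  (3,4): δ = 110.38°  ·
antipodal pairs: 5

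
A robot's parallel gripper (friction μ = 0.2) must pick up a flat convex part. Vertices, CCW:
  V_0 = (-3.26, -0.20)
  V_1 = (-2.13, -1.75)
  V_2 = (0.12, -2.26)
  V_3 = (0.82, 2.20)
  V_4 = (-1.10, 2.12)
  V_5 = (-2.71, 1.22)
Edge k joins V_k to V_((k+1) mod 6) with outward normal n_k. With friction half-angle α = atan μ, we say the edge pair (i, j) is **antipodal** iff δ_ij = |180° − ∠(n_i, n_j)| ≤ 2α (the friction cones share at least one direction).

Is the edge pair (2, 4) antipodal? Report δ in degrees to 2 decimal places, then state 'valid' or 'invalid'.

α = atan 0.2 = 11.31°;  2α = 22.62°
edge 2: e_2 = (+0.70, +4.46);  n_2 = (+0.9879, -0.1551)
edge 4: e_4 = (-1.61, -0.90);  n_4 = (-0.4879, +0.8729)
∠(n_2, n_4) = 128.13°
δ = |180° − 128.13°| = 51.87°
51.87° > 2α = 22.62°  →  invalid

δ = 51.87°, invalid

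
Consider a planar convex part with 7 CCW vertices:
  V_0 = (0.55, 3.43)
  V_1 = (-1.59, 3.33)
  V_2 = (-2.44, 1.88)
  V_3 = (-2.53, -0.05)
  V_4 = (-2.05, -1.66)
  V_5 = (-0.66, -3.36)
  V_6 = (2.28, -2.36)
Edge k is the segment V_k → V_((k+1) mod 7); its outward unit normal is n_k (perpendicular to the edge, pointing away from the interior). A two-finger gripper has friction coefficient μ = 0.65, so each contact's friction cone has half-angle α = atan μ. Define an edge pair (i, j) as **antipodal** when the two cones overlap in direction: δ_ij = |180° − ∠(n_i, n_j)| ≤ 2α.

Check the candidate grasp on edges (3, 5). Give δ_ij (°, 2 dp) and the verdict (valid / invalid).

δ = 87.82°, invalid

α = atan 0.65 = 33.02°;  2α = 66.05°
edge 3: e_3 = (+0.48, -1.61);  n_3 = (-0.9583, -0.2857)
edge 5: e_5 = (+2.94, +1.00);  n_5 = (+0.3220, -0.9467)
∠(n_3, n_5) = 92.18°
δ = |180° − 92.18°| = 87.82°
87.82° > 2α = 66.05°  →  invalid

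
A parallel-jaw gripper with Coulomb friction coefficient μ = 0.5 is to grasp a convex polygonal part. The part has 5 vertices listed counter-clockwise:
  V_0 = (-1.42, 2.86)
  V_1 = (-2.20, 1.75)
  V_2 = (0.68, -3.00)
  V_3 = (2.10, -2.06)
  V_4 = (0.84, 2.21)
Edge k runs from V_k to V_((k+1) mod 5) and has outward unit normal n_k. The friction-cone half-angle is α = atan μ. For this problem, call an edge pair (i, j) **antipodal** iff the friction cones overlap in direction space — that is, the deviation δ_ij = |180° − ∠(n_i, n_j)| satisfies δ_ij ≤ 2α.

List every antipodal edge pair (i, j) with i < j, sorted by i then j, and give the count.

count = 5; pairs: (0,2), (0,3), (1,3), (1,4), (2,4)

α = atan 0.5 = 26.57°;  2α = 53.13°
n_0 = (-0.8182, +0.5749)
n_1 = (-0.8551, -0.5185)
n_2 = (+0.5520, -0.8339)
n_3 = (+0.9591, +0.2830)
n_4 = (+0.2764, +0.9610)
  (0,1): δ = 113.68°  ·
  (0,2): δ = 21.40°  ✓
  (0,3): δ = 51.54°  ✓
  (0,4): δ = 109.05°  ·
  (1,2): δ = 87.73°  ·
  (1,3): δ = 14.79°  ✓
  (1,4): δ = 42.73°  ✓
  (2,3): δ = 107.06°  ·
  (2,4): δ = 49.55°  ✓
  (3,4): δ = 122.49°  ·
antipodal pairs: 5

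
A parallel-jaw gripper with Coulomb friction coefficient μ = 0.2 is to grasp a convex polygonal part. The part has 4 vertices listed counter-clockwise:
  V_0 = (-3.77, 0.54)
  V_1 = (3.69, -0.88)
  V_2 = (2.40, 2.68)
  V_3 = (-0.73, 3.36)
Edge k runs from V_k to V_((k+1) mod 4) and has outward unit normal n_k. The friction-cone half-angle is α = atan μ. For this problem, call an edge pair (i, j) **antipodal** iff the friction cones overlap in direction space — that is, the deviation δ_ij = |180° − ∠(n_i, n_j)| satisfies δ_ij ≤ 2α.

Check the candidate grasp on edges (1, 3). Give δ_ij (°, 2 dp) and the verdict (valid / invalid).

δ = 67.07°, invalid

α = atan 0.2 = 11.31°;  2α = 22.62°
edge 1: e_1 = (-1.29, +3.56);  n_1 = (+0.9402, +0.3407)
edge 3: e_3 = (-3.04, -2.82);  n_3 = (-0.6801, +0.7331)
∠(n_1, n_3) = 112.93°
δ = |180° − 112.93°| = 67.07°
67.07° > 2α = 22.62°  →  invalid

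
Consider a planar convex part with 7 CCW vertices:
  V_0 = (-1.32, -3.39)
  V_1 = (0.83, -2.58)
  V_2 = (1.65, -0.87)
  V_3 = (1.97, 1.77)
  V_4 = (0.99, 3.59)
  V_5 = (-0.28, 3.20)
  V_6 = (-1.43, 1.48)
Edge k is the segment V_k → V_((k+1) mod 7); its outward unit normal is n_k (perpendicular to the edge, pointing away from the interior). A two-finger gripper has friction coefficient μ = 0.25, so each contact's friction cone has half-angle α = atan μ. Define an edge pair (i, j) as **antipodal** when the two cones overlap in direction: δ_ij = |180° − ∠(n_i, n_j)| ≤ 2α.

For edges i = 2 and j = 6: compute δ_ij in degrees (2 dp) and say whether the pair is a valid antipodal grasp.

α = atan 0.25 = 14.04°;  2α = 28.07°
edge 2: e_2 = (+0.32, +2.64);  n_2 = (+0.9927, -0.1203)
edge 6: e_6 = (+0.11, -4.87);  n_6 = (-0.9997, -0.0226)
∠(n_2, n_6) = 171.79°
δ = |180° − 171.79°| = 8.21°
8.21° ≤ 2α = 28.07°  →  valid

δ = 8.21°, valid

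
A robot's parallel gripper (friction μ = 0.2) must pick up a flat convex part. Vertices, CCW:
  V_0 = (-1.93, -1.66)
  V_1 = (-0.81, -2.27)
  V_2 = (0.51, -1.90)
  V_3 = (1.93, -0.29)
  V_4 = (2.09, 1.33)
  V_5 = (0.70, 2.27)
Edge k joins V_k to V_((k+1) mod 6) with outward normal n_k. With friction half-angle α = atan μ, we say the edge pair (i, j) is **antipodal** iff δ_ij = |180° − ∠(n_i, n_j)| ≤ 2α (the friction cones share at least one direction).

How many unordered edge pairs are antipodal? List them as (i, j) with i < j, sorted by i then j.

count = 2; pairs: (0,4), (2,5)

α = atan 0.2 = 11.31°;  2α = 22.62°
n_0 = (-0.4783, -0.8782)
n_1 = (+0.2699, -0.9629)
n_2 = (+0.7500, -0.6615)
n_3 = (+0.9952, -0.0983)
n_4 = (+0.5602, +0.8284)
n_5 = (-0.8311, +0.5562)
  (0,1): δ = 135.77°  ·
  (0,2): δ = 102.84°  ·
  (0,3): δ = 67.07°  ·
  (0,4): δ = 5.49°  ✓
  (0,5): δ = 84.78°  ·
  (1,2): δ = 147.07°  ·
  (1,3): δ = 111.30°  ·
  (1,4): δ = 49.73°  ·
  (1,5): δ = 40.55°  ·
  (2,3): δ = 144.23°  ·
  (2,4): δ = 82.66°  ·
  (2,5): δ = 7.62°  ✓
  (3,4): δ = 118.43°  ·
  (3,5): δ = 28.15°  ·
  (4,5): δ = 89.72°  ·
antipodal pairs: 2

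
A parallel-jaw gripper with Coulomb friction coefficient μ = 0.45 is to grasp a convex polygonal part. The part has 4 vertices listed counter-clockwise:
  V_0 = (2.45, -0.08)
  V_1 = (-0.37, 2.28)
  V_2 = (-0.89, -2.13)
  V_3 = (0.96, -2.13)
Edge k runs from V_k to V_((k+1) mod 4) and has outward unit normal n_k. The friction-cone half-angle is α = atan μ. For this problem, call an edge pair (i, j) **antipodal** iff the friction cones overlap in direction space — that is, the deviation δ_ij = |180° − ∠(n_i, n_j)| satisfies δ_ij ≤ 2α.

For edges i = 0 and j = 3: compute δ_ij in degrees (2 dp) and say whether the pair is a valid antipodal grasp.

δ = 93.91°, invalid

α = atan 0.45 = 24.23°;  2α = 48.46°
edge 0: e_0 = (-2.82, +2.36);  n_0 = (+0.6418, +0.7669)
edge 3: e_3 = (+1.49, +2.05);  n_3 = (+0.8089, -0.5879)
∠(n_0, n_3) = 86.09°
δ = |180° − 86.09°| = 93.91°
93.91° > 2α = 48.46°  →  invalid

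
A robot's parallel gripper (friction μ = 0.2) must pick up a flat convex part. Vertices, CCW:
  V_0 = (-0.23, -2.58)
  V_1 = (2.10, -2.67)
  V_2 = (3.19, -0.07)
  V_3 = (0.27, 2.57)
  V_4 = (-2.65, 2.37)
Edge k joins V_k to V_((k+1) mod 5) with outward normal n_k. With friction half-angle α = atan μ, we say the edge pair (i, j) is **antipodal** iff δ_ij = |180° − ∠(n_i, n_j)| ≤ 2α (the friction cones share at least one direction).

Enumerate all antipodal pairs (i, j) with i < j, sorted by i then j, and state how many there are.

α = atan 0.2 = 11.31°;  2α = 22.62°
n_0 = (-0.0386, -0.9993)
n_1 = (+0.9222, -0.3866)
n_2 = (+0.6706, +0.7418)
n_3 = (-0.0683, +0.9977)
n_4 = (-0.8984, -0.4392)
  (0,1): δ = 110.53°  ·
  (0,2): δ = 39.90°  ·
  (0,3): δ = 6.13°  ✓
  (0,4): δ = 118.27°  ·
  (1,2): δ = 109.37°  ·
  (1,3): δ = 63.34°  ·
  (1,4): δ = 48.80°  ·
  (2,3): δ = 133.96°  ·
  (2,4): δ = 21.83°  ✓
  (3,4): δ = 67.86°  ·
antipodal pairs: 2

count = 2; pairs: (0,3), (2,4)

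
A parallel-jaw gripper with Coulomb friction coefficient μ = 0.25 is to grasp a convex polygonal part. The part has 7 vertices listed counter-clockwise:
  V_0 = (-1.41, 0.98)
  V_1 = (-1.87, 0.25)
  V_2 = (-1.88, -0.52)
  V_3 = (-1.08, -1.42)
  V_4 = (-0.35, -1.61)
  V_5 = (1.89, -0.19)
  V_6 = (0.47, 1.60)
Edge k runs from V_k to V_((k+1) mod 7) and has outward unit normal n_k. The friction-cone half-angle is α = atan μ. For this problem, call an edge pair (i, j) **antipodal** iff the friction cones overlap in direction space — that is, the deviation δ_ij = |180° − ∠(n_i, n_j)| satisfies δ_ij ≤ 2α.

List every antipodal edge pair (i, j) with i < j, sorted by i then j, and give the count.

α = atan 0.25 = 14.04°;  2α = 28.07°
n_0 = (-0.8460, +0.5331)
n_1 = (-0.9999, +0.0130)
n_2 = (-0.7474, -0.6644)
n_3 = (-0.2519, -0.9678)
n_4 = (+0.5354, -0.8446)
n_5 = (+0.7834, +0.6215)
n_6 = (-0.3132, +0.9497)
  (0,1): δ = 148.53°  ·
  (0,2): δ = 106.15°  ·
  (0,3): δ = 72.37°  ·
  (0,4): δ = 25.41°  ✓
  (0,5): δ = 70.64°  ·
  (0,6): δ = 140.47°  ·
  (1,2): δ = 137.62°  ·
  (1,3): δ = 103.84°  ·
  (1,4): δ = 56.88°  ·
  (1,5): δ = 39.17°  ·
  (1,6): δ = 109.00°  ·
  (2,3): δ = 146.22°  ·
  (2,4): δ = 99.26°  ·
  (2,5): δ = 3.21°  ✓
  (2,6): δ = 66.62°  ·
  (3,4): δ = 133.04°  ·
  (3,5): δ = 36.99°  ·
  (3,6): δ = 32.84°  ·
  (4,5): δ = 83.95°  ·
  (4,6): δ = 14.12°  ✓
  (5,6): δ = 110.17°  ·
antipodal pairs: 3

count = 3; pairs: (0,4), (2,5), (4,6)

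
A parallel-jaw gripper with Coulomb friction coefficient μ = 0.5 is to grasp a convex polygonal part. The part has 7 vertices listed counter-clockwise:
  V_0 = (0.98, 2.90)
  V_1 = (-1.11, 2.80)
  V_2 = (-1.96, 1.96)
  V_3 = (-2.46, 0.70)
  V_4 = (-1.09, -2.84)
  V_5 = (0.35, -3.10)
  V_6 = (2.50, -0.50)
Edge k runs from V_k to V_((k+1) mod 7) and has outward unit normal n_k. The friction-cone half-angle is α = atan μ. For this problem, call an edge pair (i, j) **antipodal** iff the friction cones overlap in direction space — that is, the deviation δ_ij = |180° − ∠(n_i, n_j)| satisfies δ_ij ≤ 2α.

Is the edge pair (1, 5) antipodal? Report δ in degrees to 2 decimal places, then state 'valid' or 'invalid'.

δ = 5.75°, valid

α = atan 0.5 = 26.57°;  2α = 53.13°
edge 1: e_1 = (-0.85, -0.84);  n_1 = (-0.7029, +0.7113)
edge 5: e_5 = (+2.15, +2.60);  n_5 = (+0.7706, -0.6373)
∠(n_1, n_5) = 174.25°
δ = |180° − 174.25°| = 5.75°
5.75° ≤ 2α = 53.13°  →  valid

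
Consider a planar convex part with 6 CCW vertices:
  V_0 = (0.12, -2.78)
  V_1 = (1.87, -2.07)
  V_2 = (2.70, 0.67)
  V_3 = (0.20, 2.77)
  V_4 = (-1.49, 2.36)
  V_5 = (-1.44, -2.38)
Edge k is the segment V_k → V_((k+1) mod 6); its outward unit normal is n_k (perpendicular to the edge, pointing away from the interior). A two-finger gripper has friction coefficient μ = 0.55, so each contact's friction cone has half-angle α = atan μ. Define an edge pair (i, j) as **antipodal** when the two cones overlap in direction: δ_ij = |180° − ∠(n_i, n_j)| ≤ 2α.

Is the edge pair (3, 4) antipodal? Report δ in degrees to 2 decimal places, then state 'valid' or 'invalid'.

α = atan 0.55 = 28.81°;  2α = 57.62°
edge 3: e_3 = (-1.69, -0.41);  n_3 = (-0.2358, +0.9718)
edge 4: e_4 = (+0.05, -4.74);  n_4 = (-0.9999, -0.0105)
∠(n_3, n_4) = 76.97°
δ = |180° − 76.97°| = 103.03°
103.03° > 2α = 57.62°  →  invalid

δ = 103.03°, invalid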